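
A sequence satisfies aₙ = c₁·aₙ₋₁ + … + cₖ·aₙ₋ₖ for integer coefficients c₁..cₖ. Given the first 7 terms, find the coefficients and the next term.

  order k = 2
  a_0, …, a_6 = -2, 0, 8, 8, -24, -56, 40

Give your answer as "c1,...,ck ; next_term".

1,-4 ; 264

  a_2 = 1·0 + -4·-2 = 8
  a_3 = 1·8 + -4·0 = 8
  a_4 = 1·8 + -4·8 = -24
  a_5 = 1·-24 + -4·8 = -56
  a_6 = 1·-56 + -4·-24 = 40
  a_7 = 1·40 + -4·-56 = 264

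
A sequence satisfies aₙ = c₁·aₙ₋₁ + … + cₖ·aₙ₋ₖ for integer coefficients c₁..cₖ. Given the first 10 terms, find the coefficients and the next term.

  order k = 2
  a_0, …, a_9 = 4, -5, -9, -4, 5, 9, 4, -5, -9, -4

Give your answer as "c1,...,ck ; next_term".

  a_2 = 1·-5 + -1·4 = -9
  a_3 = 1·-9 + -1·-5 = -4
  a_4 = 1·-4 + -1·-9 = 5
  a_5 = 1·5 + -1·-4 = 9
  a_6 = 1·9 + -1·5 = 4
  a_7 = 1·4 + -1·9 = -5
  a_8 = 1·-5 + -1·4 = -9
  a_9 = 1·-9 + -1·-5 = -4
  a_10 = 1·-4 + -1·-9 = 5

1,-1 ; 5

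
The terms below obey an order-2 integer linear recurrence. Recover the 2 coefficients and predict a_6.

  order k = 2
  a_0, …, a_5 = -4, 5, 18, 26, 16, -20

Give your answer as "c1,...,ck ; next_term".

2,-2 ; -72

  a_2 = 2·5 + -2·-4 = 18
  a_3 = 2·18 + -2·5 = 26
  a_4 = 2·26 + -2·18 = 16
  a_5 = 2·16 + -2·26 = -20
  a_6 = 2·-20 + -2·16 = -72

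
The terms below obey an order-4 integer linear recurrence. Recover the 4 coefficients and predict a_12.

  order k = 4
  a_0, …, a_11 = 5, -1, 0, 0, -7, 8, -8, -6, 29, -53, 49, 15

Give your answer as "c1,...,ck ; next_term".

  a_4 = -1·0 + 0·0 + 2·-1 + -1·5 = -7
  a_5 = -1·-7 + 0·0 + 2·0 + -1·-1 = 8
  a_6 = -1·8 + 0·-7 + 2·0 + -1·0 = -8
  a_7 = -1·-8 + 0·8 + 2·-7 + -1·0 = -6
  a_8 = -1·-6 + 0·-8 + 2·8 + -1·-7 = 29
  a_9 = -1·29 + 0·-6 + 2·-8 + -1·8 = -53
  a_10 = -1·-53 + 0·29 + 2·-6 + -1·-8 = 49
  a_11 = -1·49 + 0·-53 + 2·29 + -1·-6 = 15
  a_12 = -1·15 + 0·49 + 2·-53 + -1·29 = -150

-1,0,2,-1 ; -150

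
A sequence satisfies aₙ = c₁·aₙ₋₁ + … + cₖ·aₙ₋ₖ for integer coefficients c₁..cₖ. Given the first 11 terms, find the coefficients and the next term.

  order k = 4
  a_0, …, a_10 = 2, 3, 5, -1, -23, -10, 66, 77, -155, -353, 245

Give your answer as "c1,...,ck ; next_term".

0,-3,-2,-1 ; 1292

  a_4 = 0·-1 + -3·5 + -2·3 + -1·2 = -23
  a_5 = 0·-23 + -3·-1 + -2·5 + -1·3 = -10
  a_6 = 0·-10 + -3·-23 + -2·-1 + -1·5 = 66
  a_7 = 0·66 + -3·-10 + -2·-23 + -1·-1 = 77
  a_8 = 0·77 + -3·66 + -2·-10 + -1·-23 = -155
  a_9 = 0·-155 + -3·77 + -2·66 + -1·-10 = -353
  a_10 = 0·-353 + -3·-155 + -2·77 + -1·66 = 245
  a_11 = 0·245 + -3·-353 + -2·-155 + -1·77 = 1292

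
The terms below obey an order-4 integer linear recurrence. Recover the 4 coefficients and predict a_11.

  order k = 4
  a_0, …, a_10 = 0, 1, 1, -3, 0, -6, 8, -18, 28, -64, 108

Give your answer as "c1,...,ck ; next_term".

0,2,-2,2 ; -220

  a_4 = 0·-3 + 2·1 + -2·1 + 2·0 = 0
  a_5 = 0·0 + 2·-3 + -2·1 + 2·1 = -6
  a_6 = 0·-6 + 2·0 + -2·-3 + 2·1 = 8
  a_7 = 0·8 + 2·-6 + -2·0 + 2·-3 = -18
  a_8 = 0·-18 + 2·8 + -2·-6 + 2·0 = 28
  a_9 = 0·28 + 2·-18 + -2·8 + 2·-6 = -64
  a_10 = 0·-64 + 2·28 + -2·-18 + 2·8 = 108
  a_11 = 0·108 + 2·-64 + -2·28 + 2·-18 = -220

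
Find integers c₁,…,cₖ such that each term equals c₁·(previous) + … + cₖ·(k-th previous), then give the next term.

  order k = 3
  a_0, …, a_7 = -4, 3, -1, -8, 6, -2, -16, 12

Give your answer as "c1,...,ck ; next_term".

0,0,2 ; -4

  a_3 = 0·-1 + 0·3 + 2·-4 = -8
  a_4 = 0·-8 + 0·-1 + 2·3 = 6
  a_5 = 0·6 + 0·-8 + 2·-1 = -2
  a_6 = 0·-2 + 0·6 + 2·-8 = -16
  a_7 = 0·-16 + 0·-2 + 2·6 = 12
  a_8 = 0·12 + 0·-16 + 2·-2 = -4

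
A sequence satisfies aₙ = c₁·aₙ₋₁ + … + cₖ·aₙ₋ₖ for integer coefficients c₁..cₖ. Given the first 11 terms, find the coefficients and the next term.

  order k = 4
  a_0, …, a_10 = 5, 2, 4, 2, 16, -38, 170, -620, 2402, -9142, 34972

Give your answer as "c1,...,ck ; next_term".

-3,3,0,2 ; -133582

  a_4 = -3·2 + 3·4 + 0·2 + 2·5 = 16
  a_5 = -3·16 + 3·2 + 0·4 + 2·2 = -38
  a_6 = -3·-38 + 3·16 + 0·2 + 2·4 = 170
  a_7 = -3·170 + 3·-38 + 0·16 + 2·2 = -620
  a_8 = -3·-620 + 3·170 + 0·-38 + 2·16 = 2402
  a_9 = -3·2402 + 3·-620 + 0·170 + 2·-38 = -9142
  a_10 = -3·-9142 + 3·2402 + 0·-620 + 2·170 = 34972
  a_11 = -3·34972 + 3·-9142 + 0·2402 + 2·-620 = -133582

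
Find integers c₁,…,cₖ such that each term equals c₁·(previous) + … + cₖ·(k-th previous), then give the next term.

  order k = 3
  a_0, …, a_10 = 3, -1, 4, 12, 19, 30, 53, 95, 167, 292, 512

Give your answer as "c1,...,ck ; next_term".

  a_3 = 2·4 + -1·-1 + 1·3 = 12
  a_4 = 2·12 + -1·4 + 1·-1 = 19
  a_5 = 2·19 + -1·12 + 1·4 = 30
  a_6 = 2·30 + -1·19 + 1·12 = 53
  a_7 = 2·53 + -1·30 + 1·19 = 95
  a_8 = 2·95 + -1·53 + 1·30 = 167
  a_9 = 2·167 + -1·95 + 1·53 = 292
  a_10 = 2·292 + -1·167 + 1·95 = 512
  a_11 = 2·512 + -1·292 + 1·167 = 899

2,-1,1 ; 899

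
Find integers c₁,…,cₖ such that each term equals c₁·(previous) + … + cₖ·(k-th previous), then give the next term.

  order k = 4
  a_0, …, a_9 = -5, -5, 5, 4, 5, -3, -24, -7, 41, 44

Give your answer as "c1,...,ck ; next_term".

  a_4 = 0·4 + -2·5 + -1·-5 + -2·-5 = 5
  a_5 = 0·5 + -2·4 + -1·5 + -2·-5 = -3
  a_6 = 0·-3 + -2·5 + -1·4 + -2·5 = -24
  a_7 = 0·-24 + -2·-3 + -1·5 + -2·4 = -7
  a_8 = 0·-7 + -2·-24 + -1·-3 + -2·5 = 41
  a_9 = 0·41 + -2·-7 + -1·-24 + -2·-3 = 44
  a_10 = 0·44 + -2·41 + -1·-7 + -2·-24 = -27

0,-2,-1,-2 ; -27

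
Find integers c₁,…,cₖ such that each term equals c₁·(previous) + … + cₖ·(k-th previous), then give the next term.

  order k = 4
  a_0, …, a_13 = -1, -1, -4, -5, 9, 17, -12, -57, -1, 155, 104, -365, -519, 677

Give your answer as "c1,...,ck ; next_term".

0,-2,-2,1 ; 1872

  a_4 = 0·-5 + -2·-4 + -2·-1 + 1·-1 = 9
  a_5 = 0·9 + -2·-5 + -2·-4 + 1·-1 = 17
  a_6 = 0·17 + -2·9 + -2·-5 + 1·-4 = -12
  a_7 = 0·-12 + -2·17 + -2·9 + 1·-5 = -57
  a_8 = 0·-57 + -2·-12 + -2·17 + 1·9 = -1
  a_9 = 0·-1 + -2·-57 + -2·-12 + 1·17 = 155
  a_10 = 0·155 + -2·-1 + -2·-57 + 1·-12 = 104
  a_11 = 0·104 + -2·155 + -2·-1 + 1·-57 = -365
  a_12 = 0·-365 + -2·104 + -2·155 + 1·-1 = -519
  a_13 = 0·-519 + -2·-365 + -2·104 + 1·155 = 677
  a_14 = 0·677 + -2·-519 + -2·-365 + 1·104 = 1872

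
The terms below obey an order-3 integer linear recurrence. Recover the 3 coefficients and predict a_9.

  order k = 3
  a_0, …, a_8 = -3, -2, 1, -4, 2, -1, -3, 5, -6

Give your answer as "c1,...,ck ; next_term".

  a_3 = -1·1 + 0·-2 + 1·-3 = -4
  a_4 = -1·-4 + 0·1 + 1·-2 = 2
  a_5 = -1·2 + 0·-4 + 1·1 = -1
  a_6 = -1·-1 + 0·2 + 1·-4 = -3
  a_7 = -1·-3 + 0·-1 + 1·2 = 5
  a_8 = -1·5 + 0·-3 + 1·-1 = -6
  a_9 = -1·-6 + 0·5 + 1·-3 = 3

-1,0,1 ; 3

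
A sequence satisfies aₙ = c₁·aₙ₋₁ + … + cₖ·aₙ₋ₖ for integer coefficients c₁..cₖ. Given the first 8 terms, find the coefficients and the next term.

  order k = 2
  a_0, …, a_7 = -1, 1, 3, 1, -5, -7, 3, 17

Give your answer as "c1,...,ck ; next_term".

  a_2 = 1·1 + -2·-1 = 3
  a_3 = 1·3 + -2·1 = 1
  a_4 = 1·1 + -2·3 = -5
  a_5 = 1·-5 + -2·1 = -7
  a_6 = 1·-7 + -2·-5 = 3
  a_7 = 1·3 + -2·-7 = 17
  a_8 = 1·17 + -2·3 = 11

1,-2 ; 11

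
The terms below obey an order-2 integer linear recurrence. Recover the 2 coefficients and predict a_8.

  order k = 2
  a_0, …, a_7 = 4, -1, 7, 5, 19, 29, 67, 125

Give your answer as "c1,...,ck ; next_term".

  a_2 = 1·-1 + 2·4 = 7
  a_3 = 1·7 + 2·-1 = 5
  a_4 = 1·5 + 2·7 = 19
  a_5 = 1·19 + 2·5 = 29
  a_6 = 1·29 + 2·19 = 67
  a_7 = 1·67 + 2·29 = 125
  a_8 = 1·125 + 2·67 = 259

1,2 ; 259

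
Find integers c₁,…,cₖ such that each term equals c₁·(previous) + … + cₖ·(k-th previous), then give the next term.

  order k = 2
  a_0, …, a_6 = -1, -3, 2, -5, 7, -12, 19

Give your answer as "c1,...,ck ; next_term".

-1,1 ; -31

  a_2 = -1·-3 + 1·-1 = 2
  a_3 = -1·2 + 1·-3 = -5
  a_4 = -1·-5 + 1·2 = 7
  a_5 = -1·7 + 1·-5 = -12
  a_6 = -1·-12 + 1·7 = 19
  a_7 = -1·19 + 1·-12 = -31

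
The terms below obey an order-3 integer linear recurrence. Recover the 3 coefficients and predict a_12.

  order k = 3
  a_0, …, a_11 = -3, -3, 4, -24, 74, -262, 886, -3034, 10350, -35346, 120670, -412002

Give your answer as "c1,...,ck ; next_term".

-3,2,2 ; 1406654

  a_3 = -3·4 + 2·-3 + 2·-3 = -24
  a_4 = -3·-24 + 2·4 + 2·-3 = 74
  a_5 = -3·74 + 2·-24 + 2·4 = -262
  a_6 = -3·-262 + 2·74 + 2·-24 = 886
  a_7 = -3·886 + 2·-262 + 2·74 = -3034
  a_8 = -3·-3034 + 2·886 + 2·-262 = 10350
  a_9 = -3·10350 + 2·-3034 + 2·886 = -35346
  a_10 = -3·-35346 + 2·10350 + 2·-3034 = 120670
  a_11 = -3·120670 + 2·-35346 + 2·10350 = -412002
  a_12 = -3·-412002 + 2·120670 + 2·-35346 = 1406654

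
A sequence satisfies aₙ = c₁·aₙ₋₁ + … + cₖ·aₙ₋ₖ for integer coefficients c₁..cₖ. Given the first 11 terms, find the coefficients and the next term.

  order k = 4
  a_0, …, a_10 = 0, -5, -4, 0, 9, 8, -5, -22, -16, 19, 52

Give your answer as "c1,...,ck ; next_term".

  a_4 = 1·0 + -1·-4 + -1·-5 + 1·0 = 9
  a_5 = 1·9 + -1·0 + -1·-4 + 1·-5 = 8
  a_6 = 1·8 + -1·9 + -1·0 + 1·-4 = -5
  a_7 = 1·-5 + -1·8 + -1·9 + 1·0 = -22
  a_8 = 1·-22 + -1·-5 + -1·8 + 1·9 = -16
  a_9 = 1·-16 + -1·-22 + -1·-5 + 1·8 = 19
  a_10 = 1·19 + -1·-16 + -1·-22 + 1·-5 = 52
  a_11 = 1·52 + -1·19 + -1·-16 + 1·-22 = 27

1,-1,-1,1 ; 27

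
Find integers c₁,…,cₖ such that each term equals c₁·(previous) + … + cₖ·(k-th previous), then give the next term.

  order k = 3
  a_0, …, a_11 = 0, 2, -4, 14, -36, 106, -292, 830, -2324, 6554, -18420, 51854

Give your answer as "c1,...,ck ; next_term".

-2,3,2 ; -145860

  a_3 = -2·-4 + 3·2 + 2·0 = 14
  a_4 = -2·14 + 3·-4 + 2·2 = -36
  a_5 = -2·-36 + 3·14 + 2·-4 = 106
  a_6 = -2·106 + 3·-36 + 2·14 = -292
  a_7 = -2·-292 + 3·106 + 2·-36 = 830
  a_8 = -2·830 + 3·-292 + 2·106 = -2324
  a_9 = -2·-2324 + 3·830 + 2·-292 = 6554
  a_10 = -2·6554 + 3·-2324 + 2·830 = -18420
  a_11 = -2·-18420 + 3·6554 + 2·-2324 = 51854
  a_12 = -2·51854 + 3·-18420 + 2·6554 = -145860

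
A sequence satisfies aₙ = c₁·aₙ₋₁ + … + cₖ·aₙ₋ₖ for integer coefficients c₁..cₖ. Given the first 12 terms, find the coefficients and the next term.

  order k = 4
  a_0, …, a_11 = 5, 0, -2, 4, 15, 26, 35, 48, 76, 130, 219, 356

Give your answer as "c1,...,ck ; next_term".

2,-1,0,1 ; 569

  a_4 = 2·4 + -1·-2 + 0·0 + 1·5 = 15
  a_5 = 2·15 + -1·4 + 0·-2 + 1·0 = 26
  a_6 = 2·26 + -1·15 + 0·4 + 1·-2 = 35
  a_7 = 2·35 + -1·26 + 0·15 + 1·4 = 48
  a_8 = 2·48 + -1·35 + 0·26 + 1·15 = 76
  a_9 = 2·76 + -1·48 + 0·35 + 1·26 = 130
  a_10 = 2·130 + -1·76 + 0·48 + 1·35 = 219
  a_11 = 2·219 + -1·130 + 0·76 + 1·48 = 356
  a_12 = 2·356 + -1·219 + 0·130 + 1·76 = 569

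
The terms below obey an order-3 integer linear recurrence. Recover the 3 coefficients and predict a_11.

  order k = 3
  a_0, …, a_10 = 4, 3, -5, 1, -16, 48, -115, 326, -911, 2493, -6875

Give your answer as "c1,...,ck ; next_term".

-2,1,-3 ; 18976

  a_3 = -2·-5 + 1·3 + -3·4 = 1
  a_4 = -2·1 + 1·-5 + -3·3 = -16
  a_5 = -2·-16 + 1·1 + -3·-5 = 48
  a_6 = -2·48 + 1·-16 + -3·1 = -115
  a_7 = -2·-115 + 1·48 + -3·-16 = 326
  a_8 = -2·326 + 1·-115 + -3·48 = -911
  a_9 = -2·-911 + 1·326 + -3·-115 = 2493
  a_10 = -2·2493 + 1·-911 + -3·326 = -6875
  a_11 = -2·-6875 + 1·2493 + -3·-911 = 18976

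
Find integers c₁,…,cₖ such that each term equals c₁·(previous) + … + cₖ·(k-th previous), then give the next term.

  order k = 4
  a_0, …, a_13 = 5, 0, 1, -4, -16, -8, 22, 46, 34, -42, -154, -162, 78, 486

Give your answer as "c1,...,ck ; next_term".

  a_4 = 1·-4 + -2·1 + 0·0 + -2·5 = -16
  a_5 = 1·-16 + -2·-4 + 0·1 + -2·0 = -8
  a_6 = 1·-8 + -2·-16 + 0·-4 + -2·1 = 22
  a_7 = 1·22 + -2·-8 + 0·-16 + -2·-4 = 46
  a_8 = 1·46 + -2·22 + 0·-8 + -2·-16 = 34
  a_9 = 1·34 + -2·46 + 0·22 + -2·-8 = -42
  a_10 = 1·-42 + -2·34 + 0·46 + -2·22 = -154
  a_11 = 1·-154 + -2·-42 + 0·34 + -2·46 = -162
  a_12 = 1·-162 + -2·-154 + 0·-42 + -2·34 = 78
  a_13 = 1·78 + -2·-162 + 0·-154 + -2·-42 = 486
  a_14 = 1·486 + -2·78 + 0·-162 + -2·-154 = 638

1,-2,0,-2 ; 638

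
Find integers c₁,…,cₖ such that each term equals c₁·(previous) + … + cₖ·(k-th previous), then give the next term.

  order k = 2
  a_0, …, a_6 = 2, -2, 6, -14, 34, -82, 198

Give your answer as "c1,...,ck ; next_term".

  a_2 = -2·-2 + 1·2 = 6
  a_3 = -2·6 + 1·-2 = -14
  a_4 = -2·-14 + 1·6 = 34
  a_5 = -2·34 + 1·-14 = -82
  a_6 = -2·-82 + 1·34 = 198
  a_7 = -2·198 + 1·-82 = -478

-2,1 ; -478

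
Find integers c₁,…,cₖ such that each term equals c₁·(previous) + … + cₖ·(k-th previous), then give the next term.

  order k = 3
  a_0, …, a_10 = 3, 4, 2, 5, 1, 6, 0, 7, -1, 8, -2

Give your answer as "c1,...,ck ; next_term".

-1,1,1 ; 9

  a_3 = -1·2 + 1·4 + 1·3 = 5
  a_4 = -1·5 + 1·2 + 1·4 = 1
  a_5 = -1·1 + 1·5 + 1·2 = 6
  a_6 = -1·6 + 1·1 + 1·5 = 0
  a_7 = -1·0 + 1·6 + 1·1 = 7
  a_8 = -1·7 + 1·0 + 1·6 = -1
  a_9 = -1·-1 + 1·7 + 1·0 = 8
  a_10 = -1·8 + 1·-1 + 1·7 = -2
  a_11 = -1·-2 + 1·8 + 1·-1 = 9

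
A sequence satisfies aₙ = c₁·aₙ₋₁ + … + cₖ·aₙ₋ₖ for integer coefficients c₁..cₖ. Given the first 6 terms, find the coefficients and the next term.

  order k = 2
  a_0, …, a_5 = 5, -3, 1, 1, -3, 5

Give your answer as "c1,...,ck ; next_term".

  a_2 = -2·-3 + -1·5 = 1
  a_3 = -2·1 + -1·-3 = 1
  a_4 = -2·1 + -1·1 = -3
  a_5 = -2·-3 + -1·1 = 5
  a_6 = -2·5 + -1·-3 = -7

-2,-1 ; -7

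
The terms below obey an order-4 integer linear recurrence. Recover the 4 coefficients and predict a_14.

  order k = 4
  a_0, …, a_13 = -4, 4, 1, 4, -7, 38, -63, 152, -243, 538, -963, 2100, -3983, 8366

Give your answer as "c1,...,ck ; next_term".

-2,1,4,4 ; -16167

  a_4 = -2·4 + 1·1 + 4·4 + 4·-4 = -7
  a_5 = -2·-7 + 1·4 + 4·1 + 4·4 = 38
  a_6 = -2·38 + 1·-7 + 4·4 + 4·1 = -63
  a_7 = -2·-63 + 1·38 + 4·-7 + 4·4 = 152
  a_8 = -2·152 + 1·-63 + 4·38 + 4·-7 = -243
  a_9 = -2·-243 + 1·152 + 4·-63 + 4·38 = 538
  a_10 = -2·538 + 1·-243 + 4·152 + 4·-63 = -963
  a_11 = -2·-963 + 1·538 + 4·-243 + 4·152 = 2100
  a_12 = -2·2100 + 1·-963 + 4·538 + 4·-243 = -3983
  a_13 = -2·-3983 + 1·2100 + 4·-963 + 4·538 = 8366
  a_14 = -2·8366 + 1·-3983 + 4·2100 + 4·-963 = -16167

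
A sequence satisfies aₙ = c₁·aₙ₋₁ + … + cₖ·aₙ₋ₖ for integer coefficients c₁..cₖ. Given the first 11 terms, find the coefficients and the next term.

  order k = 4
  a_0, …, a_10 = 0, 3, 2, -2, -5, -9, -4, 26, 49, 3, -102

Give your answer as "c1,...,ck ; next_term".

  a_4 = 1·-2 + -3·2 + 1·3 + -4·0 = -5
  a_5 = 1·-5 + -3·-2 + 1·2 + -4·3 = -9
  a_6 = 1·-9 + -3·-5 + 1·-2 + -4·2 = -4
  a_7 = 1·-4 + -3·-9 + 1·-5 + -4·-2 = 26
  a_8 = 1·26 + -3·-4 + 1·-9 + -4·-5 = 49
  a_9 = 1·49 + -3·26 + 1·-4 + -4·-9 = 3
  a_10 = 1·3 + -3·49 + 1·26 + -4·-4 = -102
  a_11 = 1·-102 + -3·3 + 1·49 + -4·26 = -166

1,-3,1,-4 ; -166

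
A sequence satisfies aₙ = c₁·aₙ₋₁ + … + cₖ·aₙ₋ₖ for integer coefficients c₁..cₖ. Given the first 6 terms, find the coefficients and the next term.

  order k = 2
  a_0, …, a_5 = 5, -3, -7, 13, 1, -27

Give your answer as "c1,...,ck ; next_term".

  a_2 = -1·-3 + -2·5 = -7
  a_3 = -1·-7 + -2·-3 = 13
  a_4 = -1·13 + -2·-7 = 1
  a_5 = -1·1 + -2·13 = -27
  a_6 = -1·-27 + -2·1 = 25

-1,-2 ; 25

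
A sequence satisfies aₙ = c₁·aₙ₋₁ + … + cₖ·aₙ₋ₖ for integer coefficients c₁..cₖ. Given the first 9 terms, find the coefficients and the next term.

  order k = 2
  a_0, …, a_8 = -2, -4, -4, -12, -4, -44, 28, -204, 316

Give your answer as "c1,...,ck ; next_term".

-1,4 ; -1132

  a_2 = -1·-4 + 4·-2 = -4
  a_3 = -1·-4 + 4·-4 = -12
  a_4 = -1·-12 + 4·-4 = -4
  a_5 = -1·-4 + 4·-12 = -44
  a_6 = -1·-44 + 4·-4 = 28
  a_7 = -1·28 + 4·-44 = -204
  a_8 = -1·-204 + 4·28 = 316
  a_9 = -1·316 + 4·-204 = -1132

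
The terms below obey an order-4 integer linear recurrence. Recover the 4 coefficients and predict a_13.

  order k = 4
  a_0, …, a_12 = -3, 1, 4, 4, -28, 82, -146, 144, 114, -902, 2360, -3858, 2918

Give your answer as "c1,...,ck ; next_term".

  a_4 = -3·4 + -3·4 + 2·1 + 2·-3 = -28
  a_5 = -3·-28 + -3·4 + 2·4 + 2·1 = 82
  a_6 = -3·82 + -3·-28 + 2·4 + 2·4 = -146
  a_7 = -3·-146 + -3·82 + 2·-28 + 2·4 = 144
  a_8 = -3·144 + -3·-146 + 2·82 + 2·-28 = 114
  a_9 = -3·114 + -3·144 + 2·-146 + 2·82 = -902
  a_10 = -3·-902 + -3·114 + 2·144 + 2·-146 = 2360
  a_11 = -3·2360 + -3·-902 + 2·114 + 2·144 = -3858
  a_12 = -3·-3858 + -3·2360 + 2·-902 + 2·114 = 2918
  a_13 = -3·2918 + -3·-3858 + 2·2360 + 2·-902 = 5736

-3,-3,2,2 ; 5736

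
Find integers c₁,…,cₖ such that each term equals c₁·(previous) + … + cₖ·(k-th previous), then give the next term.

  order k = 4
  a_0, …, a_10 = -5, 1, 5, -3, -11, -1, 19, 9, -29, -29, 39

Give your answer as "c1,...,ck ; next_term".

0,-1,-1,1 ; 67

  a_4 = 0·-3 + -1·5 + -1·1 + 1·-5 = -11
  a_5 = 0·-11 + -1·-3 + -1·5 + 1·1 = -1
  a_6 = 0·-1 + -1·-11 + -1·-3 + 1·5 = 19
  a_7 = 0·19 + -1·-1 + -1·-11 + 1·-3 = 9
  a_8 = 0·9 + -1·19 + -1·-1 + 1·-11 = -29
  a_9 = 0·-29 + -1·9 + -1·19 + 1·-1 = -29
  a_10 = 0·-29 + -1·-29 + -1·9 + 1·19 = 39
  a_11 = 0·39 + -1·-29 + -1·-29 + 1·9 = 67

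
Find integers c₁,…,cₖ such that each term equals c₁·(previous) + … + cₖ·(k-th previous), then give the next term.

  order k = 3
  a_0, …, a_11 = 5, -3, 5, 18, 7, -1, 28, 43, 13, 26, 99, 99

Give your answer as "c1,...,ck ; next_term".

  a_3 = 1·5 + -1·-3 + 2·5 = 18
  a_4 = 1·18 + -1·5 + 2·-3 = 7
  a_5 = 1·7 + -1·18 + 2·5 = -1
  a_6 = 1·-1 + -1·7 + 2·18 = 28
  a_7 = 1·28 + -1·-1 + 2·7 = 43
  a_8 = 1·43 + -1·28 + 2·-1 = 13
  a_9 = 1·13 + -1·43 + 2·28 = 26
  a_10 = 1·26 + -1·13 + 2·43 = 99
  a_11 = 1·99 + -1·26 + 2·13 = 99
  a_12 = 1·99 + -1·99 + 2·26 = 52

1,-1,2 ; 52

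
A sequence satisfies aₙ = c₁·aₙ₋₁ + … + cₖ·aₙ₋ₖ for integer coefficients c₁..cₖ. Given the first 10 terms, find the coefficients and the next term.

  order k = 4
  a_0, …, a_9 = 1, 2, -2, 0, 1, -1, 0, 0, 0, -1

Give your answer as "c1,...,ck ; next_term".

  a_4 = -1·0 + 1·-2 + 1·2 + 1·1 = 1
  a_5 = -1·1 + 1·0 + 1·-2 + 1·2 = -1
  a_6 = -1·-1 + 1·1 + 1·0 + 1·-2 = 0
  a_7 = -1·0 + 1·-1 + 1·1 + 1·0 = 0
  a_8 = -1·0 + 1·0 + 1·-1 + 1·1 = 0
  a_9 = -1·0 + 1·0 + 1·0 + 1·-1 = -1
  a_10 = -1·-1 + 1·0 + 1·0 + 1·0 = 1

-1,1,1,1 ; 1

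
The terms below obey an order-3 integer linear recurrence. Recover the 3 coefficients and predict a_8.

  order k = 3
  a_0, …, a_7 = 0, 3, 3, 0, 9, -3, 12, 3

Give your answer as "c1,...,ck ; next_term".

-1,1,2 ; 3

  a_3 = -1·3 + 1·3 + 2·0 = 0
  a_4 = -1·0 + 1·3 + 2·3 = 9
  a_5 = -1·9 + 1·0 + 2·3 = -3
  a_6 = -1·-3 + 1·9 + 2·0 = 12
  a_7 = -1·12 + 1·-3 + 2·9 = 3
  a_8 = -1·3 + 1·12 + 2·-3 = 3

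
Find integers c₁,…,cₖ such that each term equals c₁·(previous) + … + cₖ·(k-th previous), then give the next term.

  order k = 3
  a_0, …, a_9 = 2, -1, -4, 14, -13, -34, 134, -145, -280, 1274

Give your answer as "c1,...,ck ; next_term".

-2,-4,1 ; -1573

  a_3 = -2·-4 + -4·-1 + 1·2 = 14
  a_4 = -2·14 + -4·-4 + 1·-1 = -13
  a_5 = -2·-13 + -4·14 + 1·-4 = -34
  a_6 = -2·-34 + -4·-13 + 1·14 = 134
  a_7 = -2·134 + -4·-34 + 1·-13 = -145
  a_8 = -2·-145 + -4·134 + 1·-34 = -280
  a_9 = -2·-280 + -4·-145 + 1·134 = 1274
  a_10 = -2·1274 + -4·-280 + 1·-145 = -1573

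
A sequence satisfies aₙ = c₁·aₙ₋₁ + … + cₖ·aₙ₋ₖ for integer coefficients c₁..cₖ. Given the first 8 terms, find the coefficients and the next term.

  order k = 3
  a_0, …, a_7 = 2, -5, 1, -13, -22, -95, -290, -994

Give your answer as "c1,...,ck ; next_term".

3,2,-3 ; -3277

  a_3 = 3·1 + 2·-5 + -3·2 = -13
  a_4 = 3·-13 + 2·1 + -3·-5 = -22
  a_5 = 3·-22 + 2·-13 + -3·1 = -95
  a_6 = 3·-95 + 2·-22 + -3·-13 = -290
  a_7 = 3·-290 + 2·-95 + -3·-22 = -994
  a_8 = 3·-994 + 2·-290 + -3·-95 = -3277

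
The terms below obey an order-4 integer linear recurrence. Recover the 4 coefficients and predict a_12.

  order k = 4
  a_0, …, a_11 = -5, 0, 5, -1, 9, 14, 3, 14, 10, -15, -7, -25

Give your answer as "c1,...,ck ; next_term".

  a_4 = 1·-1 + 0·5 + 1·0 + -2·-5 = 9
  a_5 = 1·9 + 0·-1 + 1·5 + -2·0 = 14
  a_6 = 1·14 + 0·9 + 1·-1 + -2·5 = 3
  a_7 = 1·3 + 0·14 + 1·9 + -2·-1 = 14
  a_8 = 1·14 + 0·3 + 1·14 + -2·9 = 10
  a_9 = 1·10 + 0·14 + 1·3 + -2·14 = -15
  a_10 = 1·-15 + 0·10 + 1·14 + -2·3 = -7
  a_11 = 1·-7 + 0·-15 + 1·10 + -2·14 = -25
  a_12 = 1·-25 + 0·-7 + 1·-15 + -2·10 = -60

1,0,1,-2 ; -60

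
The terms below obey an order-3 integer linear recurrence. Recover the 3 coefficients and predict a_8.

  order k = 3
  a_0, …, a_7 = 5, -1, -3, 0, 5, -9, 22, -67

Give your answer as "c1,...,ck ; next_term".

-3,-1,-2 ; 197

  a_3 = -3·-3 + -1·-1 + -2·5 = 0
  a_4 = -3·0 + -1·-3 + -2·-1 = 5
  a_5 = -3·5 + -1·0 + -2·-3 = -9
  a_6 = -3·-9 + -1·5 + -2·0 = 22
  a_7 = -3·22 + -1·-9 + -2·5 = -67
  a_8 = -3·-67 + -1·22 + -2·-9 = 197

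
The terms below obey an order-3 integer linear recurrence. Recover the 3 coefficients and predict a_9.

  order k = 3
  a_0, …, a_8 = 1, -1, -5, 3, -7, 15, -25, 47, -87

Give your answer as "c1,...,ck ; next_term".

-1,1,-1 ; 159

  a_3 = -1·-5 + 1·-1 + -1·1 = 3
  a_4 = -1·3 + 1·-5 + -1·-1 = -7
  a_5 = -1·-7 + 1·3 + -1·-5 = 15
  a_6 = -1·15 + 1·-7 + -1·3 = -25
  a_7 = -1·-25 + 1·15 + -1·-7 = 47
  a_8 = -1·47 + 1·-25 + -1·15 = -87
  a_9 = -1·-87 + 1·47 + -1·-25 = 159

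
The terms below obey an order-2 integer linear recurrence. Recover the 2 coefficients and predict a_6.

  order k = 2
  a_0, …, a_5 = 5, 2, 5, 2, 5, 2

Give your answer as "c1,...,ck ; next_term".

  a_2 = 0·2 + 1·5 = 5
  a_3 = 0·5 + 1·2 = 2
  a_4 = 0·2 + 1·5 = 5
  a_5 = 0·5 + 1·2 = 2
  a_6 = 0·2 + 1·5 = 5

0,1 ; 5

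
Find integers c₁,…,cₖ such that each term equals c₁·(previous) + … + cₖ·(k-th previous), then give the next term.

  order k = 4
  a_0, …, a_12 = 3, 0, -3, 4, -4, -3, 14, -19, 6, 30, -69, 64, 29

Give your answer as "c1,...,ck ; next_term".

-1,-1,1,-1 ; -192

  a_4 = -1·4 + -1·-3 + 1·0 + -1·3 = -4
  a_5 = -1·-4 + -1·4 + 1·-3 + -1·0 = -3
  a_6 = -1·-3 + -1·-4 + 1·4 + -1·-3 = 14
  a_7 = -1·14 + -1·-3 + 1·-4 + -1·4 = -19
  a_8 = -1·-19 + -1·14 + 1·-3 + -1·-4 = 6
  a_9 = -1·6 + -1·-19 + 1·14 + -1·-3 = 30
  a_10 = -1·30 + -1·6 + 1·-19 + -1·14 = -69
  a_11 = -1·-69 + -1·30 + 1·6 + -1·-19 = 64
  a_12 = -1·64 + -1·-69 + 1·30 + -1·6 = 29
  a_13 = -1·29 + -1·64 + 1·-69 + -1·30 = -192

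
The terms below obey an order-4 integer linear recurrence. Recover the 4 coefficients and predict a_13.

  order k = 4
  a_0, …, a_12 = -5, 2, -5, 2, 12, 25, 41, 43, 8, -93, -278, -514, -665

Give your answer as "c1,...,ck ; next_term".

  a_4 = 2·2 + -1·-5 + -1·2 + -1·-5 = 12
  a_5 = 2·12 + -1·2 + -1·-5 + -1·2 = 25
  a_6 = 2·25 + -1·12 + -1·2 + -1·-5 = 41
  a_7 = 2·41 + -1·25 + -1·12 + -1·2 = 43
  a_8 = 2·43 + -1·41 + -1·25 + -1·12 = 8
  a_9 = 2·8 + -1·43 + -1·41 + -1·25 = -93
  a_10 = 2·-93 + -1·8 + -1·43 + -1·41 = -278
  a_11 = 2·-278 + -1·-93 + -1·8 + -1·43 = -514
  a_12 = 2·-514 + -1·-278 + -1·-93 + -1·8 = -665
  a_13 = 2·-665 + -1·-514 + -1·-278 + -1·-93 = -445

2,-1,-1,-1 ; -445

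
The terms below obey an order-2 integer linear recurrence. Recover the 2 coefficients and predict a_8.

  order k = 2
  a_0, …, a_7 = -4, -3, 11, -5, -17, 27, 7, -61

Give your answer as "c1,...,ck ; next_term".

  a_2 = -1·-3 + -2·-4 = 11
  a_3 = -1·11 + -2·-3 = -5
  a_4 = -1·-5 + -2·11 = -17
  a_5 = -1·-17 + -2·-5 = 27
  a_6 = -1·27 + -2·-17 = 7
  a_7 = -1·7 + -2·27 = -61
  a_8 = -1·-61 + -2·7 = 47

-1,-2 ; 47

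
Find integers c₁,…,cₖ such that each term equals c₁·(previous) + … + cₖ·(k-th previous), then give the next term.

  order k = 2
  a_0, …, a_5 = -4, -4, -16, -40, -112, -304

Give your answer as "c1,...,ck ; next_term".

  a_2 = 2·-4 + 2·-4 = -16
  a_3 = 2·-16 + 2·-4 = -40
  a_4 = 2·-40 + 2·-16 = -112
  a_5 = 2·-112 + 2·-40 = -304
  a_6 = 2·-304 + 2·-112 = -832

2,2 ; -832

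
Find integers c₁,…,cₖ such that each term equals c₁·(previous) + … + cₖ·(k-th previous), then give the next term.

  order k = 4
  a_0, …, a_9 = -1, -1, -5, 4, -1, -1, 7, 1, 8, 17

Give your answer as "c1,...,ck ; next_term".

1,1,1,-1 ; 19

  a_4 = 1·4 + 1·-5 + 1·-1 + -1·-1 = -1
  a_5 = 1·-1 + 1·4 + 1·-5 + -1·-1 = -1
  a_6 = 1·-1 + 1·-1 + 1·4 + -1·-5 = 7
  a_7 = 1·7 + 1·-1 + 1·-1 + -1·4 = 1
  a_8 = 1·1 + 1·7 + 1·-1 + -1·-1 = 8
  a_9 = 1·8 + 1·1 + 1·7 + -1·-1 = 17
  a_10 = 1·17 + 1·8 + 1·1 + -1·7 = 19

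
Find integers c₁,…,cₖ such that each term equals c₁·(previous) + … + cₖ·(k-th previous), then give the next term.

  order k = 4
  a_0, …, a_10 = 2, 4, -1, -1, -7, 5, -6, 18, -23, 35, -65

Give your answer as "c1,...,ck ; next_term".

0,1,-2,1 ; 99

  a_4 = 0·-1 + 1·-1 + -2·4 + 1·2 = -7
  a_5 = 0·-7 + 1·-1 + -2·-1 + 1·4 = 5
  a_6 = 0·5 + 1·-7 + -2·-1 + 1·-1 = -6
  a_7 = 0·-6 + 1·5 + -2·-7 + 1·-1 = 18
  a_8 = 0·18 + 1·-6 + -2·5 + 1·-7 = -23
  a_9 = 0·-23 + 1·18 + -2·-6 + 1·5 = 35
  a_10 = 0·35 + 1·-23 + -2·18 + 1·-6 = -65
  a_11 = 0·-65 + 1·35 + -2·-23 + 1·18 = 99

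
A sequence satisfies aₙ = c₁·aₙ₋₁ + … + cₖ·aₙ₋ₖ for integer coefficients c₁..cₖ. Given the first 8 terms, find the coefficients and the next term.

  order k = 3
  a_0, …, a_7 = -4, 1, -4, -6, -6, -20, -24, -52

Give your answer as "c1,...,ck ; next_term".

  a_3 = 0·-4 + 2·1 + 2·-4 = -6
  a_4 = 0·-6 + 2·-4 + 2·1 = -6
  a_5 = 0·-6 + 2·-6 + 2·-4 = -20
  a_6 = 0·-20 + 2·-6 + 2·-6 = -24
  a_7 = 0·-24 + 2·-20 + 2·-6 = -52
  a_8 = 0·-52 + 2·-24 + 2·-20 = -88

0,2,2 ; -88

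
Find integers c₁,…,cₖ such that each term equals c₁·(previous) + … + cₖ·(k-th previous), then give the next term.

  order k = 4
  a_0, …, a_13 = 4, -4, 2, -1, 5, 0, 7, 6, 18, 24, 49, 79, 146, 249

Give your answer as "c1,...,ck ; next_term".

1,1,0,1 ; 444

  a_4 = 1·-1 + 1·2 + 0·-4 + 1·4 = 5
  a_5 = 1·5 + 1·-1 + 0·2 + 1·-4 = 0
  a_6 = 1·0 + 1·5 + 0·-1 + 1·2 = 7
  a_7 = 1·7 + 1·0 + 0·5 + 1·-1 = 6
  a_8 = 1·6 + 1·7 + 0·0 + 1·5 = 18
  a_9 = 1·18 + 1·6 + 0·7 + 1·0 = 24
  a_10 = 1·24 + 1·18 + 0·6 + 1·7 = 49
  a_11 = 1·49 + 1·24 + 0·18 + 1·6 = 79
  a_12 = 1·79 + 1·49 + 0·24 + 1·18 = 146
  a_13 = 1·146 + 1·79 + 0·49 + 1·24 = 249
  a_14 = 1·249 + 1·146 + 0·79 + 1·49 = 444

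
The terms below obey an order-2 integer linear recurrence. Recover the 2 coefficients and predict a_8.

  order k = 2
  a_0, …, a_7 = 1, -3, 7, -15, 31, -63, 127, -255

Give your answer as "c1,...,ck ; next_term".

-3,-2 ; 511

  a_2 = -3·-3 + -2·1 = 7
  a_3 = -3·7 + -2·-3 = -15
  a_4 = -3·-15 + -2·7 = 31
  a_5 = -3·31 + -2·-15 = -63
  a_6 = -3·-63 + -2·31 = 127
  a_7 = -3·127 + -2·-63 = -255
  a_8 = -3·-255 + -2·127 = 511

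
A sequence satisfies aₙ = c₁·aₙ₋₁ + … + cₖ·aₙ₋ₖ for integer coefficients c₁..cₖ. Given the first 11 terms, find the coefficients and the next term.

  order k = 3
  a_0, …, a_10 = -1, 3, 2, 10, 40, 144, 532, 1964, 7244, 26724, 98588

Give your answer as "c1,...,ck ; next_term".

3,2,2 ; 363700

  a_3 = 3·2 + 2·3 + 2·-1 = 10
  a_4 = 3·10 + 2·2 + 2·3 = 40
  a_5 = 3·40 + 2·10 + 2·2 = 144
  a_6 = 3·144 + 2·40 + 2·10 = 532
  a_7 = 3·532 + 2·144 + 2·40 = 1964
  a_8 = 3·1964 + 2·532 + 2·144 = 7244
  a_9 = 3·7244 + 2·1964 + 2·532 = 26724
  a_10 = 3·26724 + 2·7244 + 2·1964 = 98588
  a_11 = 3·98588 + 2·26724 + 2·7244 = 363700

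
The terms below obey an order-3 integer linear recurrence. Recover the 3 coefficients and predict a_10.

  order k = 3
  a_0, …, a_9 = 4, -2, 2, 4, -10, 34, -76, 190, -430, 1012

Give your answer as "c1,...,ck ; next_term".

-2,2,3 ; -2314

  a_3 = -2·2 + 2·-2 + 3·4 = 4
  a_4 = -2·4 + 2·2 + 3·-2 = -10
  a_5 = -2·-10 + 2·4 + 3·2 = 34
  a_6 = -2·34 + 2·-10 + 3·4 = -76
  a_7 = -2·-76 + 2·34 + 3·-10 = 190
  a_8 = -2·190 + 2·-76 + 3·34 = -430
  a_9 = -2·-430 + 2·190 + 3·-76 = 1012
  a_10 = -2·1012 + 2·-430 + 3·190 = -2314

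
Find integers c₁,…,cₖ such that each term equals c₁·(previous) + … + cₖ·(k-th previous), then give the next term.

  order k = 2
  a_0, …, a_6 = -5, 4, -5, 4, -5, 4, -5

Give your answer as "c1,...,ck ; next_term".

  a_2 = 0·4 + 1·-5 = -5
  a_3 = 0·-5 + 1·4 = 4
  a_4 = 0·4 + 1·-5 = -5
  a_5 = 0·-5 + 1·4 = 4
  a_6 = 0·4 + 1·-5 = -5
  a_7 = 0·-5 + 1·4 = 4

0,1 ; 4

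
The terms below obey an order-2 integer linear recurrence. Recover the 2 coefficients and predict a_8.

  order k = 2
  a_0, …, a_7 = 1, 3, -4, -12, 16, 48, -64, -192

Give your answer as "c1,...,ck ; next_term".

0,-4 ; 256

  a_2 = 0·3 + -4·1 = -4
  a_3 = 0·-4 + -4·3 = -12
  a_4 = 0·-12 + -4·-4 = 16
  a_5 = 0·16 + -4·-12 = 48
  a_6 = 0·48 + -4·16 = -64
  a_7 = 0·-64 + -4·48 = -192
  a_8 = 0·-192 + -4·-64 = 256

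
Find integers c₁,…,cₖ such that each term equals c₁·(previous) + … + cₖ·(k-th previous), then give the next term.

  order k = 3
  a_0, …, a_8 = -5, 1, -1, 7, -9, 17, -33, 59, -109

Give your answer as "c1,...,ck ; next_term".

  a_3 = -1·-1 + 1·1 + -1·-5 = 7
  a_4 = -1·7 + 1·-1 + -1·1 = -9
  a_5 = -1·-9 + 1·7 + -1·-1 = 17
  a_6 = -1·17 + 1·-9 + -1·7 = -33
  a_7 = -1·-33 + 1·17 + -1·-9 = 59
  a_8 = -1·59 + 1·-33 + -1·17 = -109
  a_9 = -1·-109 + 1·59 + -1·-33 = 201

-1,1,-1 ; 201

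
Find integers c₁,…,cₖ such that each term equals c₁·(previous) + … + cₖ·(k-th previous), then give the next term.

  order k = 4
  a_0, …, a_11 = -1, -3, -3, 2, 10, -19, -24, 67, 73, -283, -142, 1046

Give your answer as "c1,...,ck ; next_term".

  a_4 = -1·2 + -3·-3 + -2·-3 + 3·-1 = 10
  a_5 = -1·10 + -3·2 + -2·-3 + 3·-3 = -19
  a_6 = -1·-19 + -3·10 + -2·2 + 3·-3 = -24
  a_7 = -1·-24 + -3·-19 + -2·10 + 3·2 = 67
  a_8 = -1·67 + -3·-24 + -2·-19 + 3·10 = 73
  a_9 = -1·73 + -3·67 + -2·-24 + 3·-19 = -283
  a_10 = -1·-283 + -3·73 + -2·67 + 3·-24 = -142
  a_11 = -1·-142 + -3·-283 + -2·73 + 3·67 = 1046
  a_12 = -1·1046 + -3·-142 + -2·-283 + 3·73 = 165

-1,-3,-2,3 ; 165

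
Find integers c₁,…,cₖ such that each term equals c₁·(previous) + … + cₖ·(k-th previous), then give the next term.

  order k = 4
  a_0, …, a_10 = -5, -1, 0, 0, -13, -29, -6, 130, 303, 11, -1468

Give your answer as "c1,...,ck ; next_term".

2,-4,-2,3 ; -3196

  a_4 = 2·0 + -4·0 + -2·-1 + 3·-5 = -13
  a_5 = 2·-13 + -4·0 + -2·0 + 3·-1 = -29
  a_6 = 2·-29 + -4·-13 + -2·0 + 3·0 = -6
  a_7 = 2·-6 + -4·-29 + -2·-13 + 3·0 = 130
  a_8 = 2·130 + -4·-6 + -2·-29 + 3·-13 = 303
  a_9 = 2·303 + -4·130 + -2·-6 + 3·-29 = 11
  a_10 = 2·11 + -4·303 + -2·130 + 3·-6 = -1468
  a_11 = 2·-1468 + -4·11 + -2·303 + 3·130 = -3196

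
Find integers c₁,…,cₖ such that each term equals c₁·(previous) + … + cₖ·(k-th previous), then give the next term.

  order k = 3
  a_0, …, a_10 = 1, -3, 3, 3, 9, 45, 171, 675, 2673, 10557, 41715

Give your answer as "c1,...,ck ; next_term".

  a_3 = 3·3 + 3·-3 + 3·1 = 3
  a_4 = 3·3 + 3·3 + 3·-3 = 9
  a_5 = 3·9 + 3·3 + 3·3 = 45
  a_6 = 3·45 + 3·9 + 3·3 = 171
  a_7 = 3·171 + 3·45 + 3·9 = 675
  a_8 = 3·675 + 3·171 + 3·45 = 2673
  a_9 = 3·2673 + 3·675 + 3·171 = 10557
  a_10 = 3·10557 + 3·2673 + 3·675 = 41715
  a_11 = 3·41715 + 3·10557 + 3·2673 = 164835

3,3,3 ; 164835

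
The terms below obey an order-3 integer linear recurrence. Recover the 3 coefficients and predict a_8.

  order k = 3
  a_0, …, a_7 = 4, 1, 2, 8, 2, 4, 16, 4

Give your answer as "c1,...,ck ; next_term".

  a_3 = 0·2 + 0·1 + 2·4 = 8
  a_4 = 0·8 + 0·2 + 2·1 = 2
  a_5 = 0·2 + 0·8 + 2·2 = 4
  a_6 = 0·4 + 0·2 + 2·8 = 16
  a_7 = 0·16 + 0·4 + 2·2 = 4
  a_8 = 0·4 + 0·16 + 2·4 = 8

0,0,2 ; 8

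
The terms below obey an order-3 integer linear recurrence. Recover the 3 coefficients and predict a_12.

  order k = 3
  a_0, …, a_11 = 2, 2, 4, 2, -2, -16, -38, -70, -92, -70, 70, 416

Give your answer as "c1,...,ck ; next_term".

  a_3 = 2·4 + 0·2 + -3·2 = 2
  a_4 = 2·2 + 0·4 + -3·2 = -2
  a_5 = 2·-2 + 0·2 + -3·4 = -16
  a_6 = 2·-16 + 0·-2 + -3·2 = -38
  a_7 = 2·-38 + 0·-16 + -3·-2 = -70
  a_8 = 2·-70 + 0·-38 + -3·-16 = -92
  a_9 = 2·-92 + 0·-70 + -3·-38 = -70
  a_10 = 2·-70 + 0·-92 + -3·-70 = 70
  a_11 = 2·70 + 0·-70 + -3·-92 = 416
  a_12 = 2·416 + 0·70 + -3·-70 = 1042

2,0,-3 ; 1042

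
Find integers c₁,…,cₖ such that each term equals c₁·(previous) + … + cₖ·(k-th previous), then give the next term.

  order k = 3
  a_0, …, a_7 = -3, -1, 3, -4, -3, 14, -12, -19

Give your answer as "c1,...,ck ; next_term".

  a_3 = -1·3 + -2·-1 + 1·-3 = -4
  a_4 = -1·-4 + -2·3 + 1·-1 = -3
  a_5 = -1·-3 + -2·-4 + 1·3 = 14
  a_6 = -1·14 + -2·-3 + 1·-4 = -12
  a_7 = -1·-12 + -2·14 + 1·-3 = -19
  a_8 = -1·-19 + -2·-12 + 1·14 = 57

-1,-2,1 ; 57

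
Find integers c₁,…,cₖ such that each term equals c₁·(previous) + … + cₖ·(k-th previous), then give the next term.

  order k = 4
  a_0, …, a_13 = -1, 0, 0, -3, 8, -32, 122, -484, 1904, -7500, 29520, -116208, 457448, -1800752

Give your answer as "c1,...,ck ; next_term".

  a_4 = -4·-3 + 0·0 + 2·0 + 4·-1 = 8
  a_5 = -4·8 + 0·-3 + 2·0 + 4·0 = -32
  a_6 = -4·-32 + 0·8 + 2·-3 + 4·0 = 122
  a_7 = -4·122 + 0·-32 + 2·8 + 4·-3 = -484
  a_8 = -4·-484 + 0·122 + 2·-32 + 4·8 = 1904
  a_9 = -4·1904 + 0·-484 + 2·122 + 4·-32 = -7500
  a_10 = -4·-7500 + 0·1904 + 2·-484 + 4·122 = 29520
  a_11 = -4·29520 + 0·-7500 + 2·1904 + 4·-484 = -116208
  a_12 = -4·-116208 + 0·29520 + 2·-7500 + 4·1904 = 457448
  a_13 = -4·457448 + 0·-116208 + 2·29520 + 4·-7500 = -1800752
  a_14 = -4·-1800752 + 0·457448 + 2·-116208 + 4·29520 = 7088672

-4,0,2,4 ; 7088672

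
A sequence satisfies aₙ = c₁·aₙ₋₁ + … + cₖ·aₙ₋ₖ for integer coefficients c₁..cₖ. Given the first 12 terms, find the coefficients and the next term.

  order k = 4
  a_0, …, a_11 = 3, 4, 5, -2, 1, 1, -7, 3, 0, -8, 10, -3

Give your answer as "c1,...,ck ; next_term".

0,0,1,-1 ; -8

  a_4 = 0·-2 + 0·5 + 1·4 + -1·3 = 1
  a_5 = 0·1 + 0·-2 + 1·5 + -1·4 = 1
  a_6 = 0·1 + 0·1 + 1·-2 + -1·5 = -7
  a_7 = 0·-7 + 0·1 + 1·1 + -1·-2 = 3
  a_8 = 0·3 + 0·-7 + 1·1 + -1·1 = 0
  a_9 = 0·0 + 0·3 + 1·-7 + -1·1 = -8
  a_10 = 0·-8 + 0·0 + 1·3 + -1·-7 = 10
  a_11 = 0·10 + 0·-8 + 1·0 + -1·3 = -3
  a_12 = 0·-3 + 0·10 + 1·-8 + -1·0 = -8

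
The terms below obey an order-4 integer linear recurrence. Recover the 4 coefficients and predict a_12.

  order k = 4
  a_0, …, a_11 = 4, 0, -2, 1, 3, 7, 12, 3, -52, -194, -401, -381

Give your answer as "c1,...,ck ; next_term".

  a_4 = 3·1 + -4·-2 + -1·0 + -2·4 = 3
  a_5 = 3·3 + -4·1 + -1·-2 + -2·0 = 7
  a_6 = 3·7 + -4·3 + -1·1 + -2·-2 = 12
  a_7 = 3·12 + -4·7 + -1·3 + -2·1 = 3
  a_8 = 3·3 + -4·12 + -1·7 + -2·3 = -52
  a_9 = 3·-52 + -4·3 + -1·12 + -2·7 = -194
  a_10 = 3·-194 + -4·-52 + -1·3 + -2·12 = -401
  a_11 = 3·-401 + -4·-194 + -1·-52 + -2·3 = -381
  a_12 = 3·-381 + -4·-401 + -1·-194 + -2·-52 = 759

3,-4,-1,-2 ; 759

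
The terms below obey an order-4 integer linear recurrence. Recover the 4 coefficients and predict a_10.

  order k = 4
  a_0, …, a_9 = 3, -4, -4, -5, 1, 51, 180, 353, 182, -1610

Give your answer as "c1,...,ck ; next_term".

3,-4,-3,-4 ; -7337

  a_4 = 3·-5 + -4·-4 + -3·-4 + -4·3 = 1
  a_5 = 3·1 + -4·-5 + -3·-4 + -4·-4 = 51
  a_6 = 3·51 + -4·1 + -3·-5 + -4·-4 = 180
  a_7 = 3·180 + -4·51 + -3·1 + -4·-5 = 353
  a_8 = 3·353 + -4·180 + -3·51 + -4·1 = 182
  a_9 = 3·182 + -4·353 + -3·180 + -4·51 = -1610
  a_10 = 3·-1610 + -4·182 + -3·353 + -4·180 = -7337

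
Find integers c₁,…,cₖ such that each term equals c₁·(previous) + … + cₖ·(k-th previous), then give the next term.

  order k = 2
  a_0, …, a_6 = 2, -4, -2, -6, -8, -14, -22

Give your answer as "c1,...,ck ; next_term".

  a_2 = 1·-4 + 1·2 = -2
  a_3 = 1·-2 + 1·-4 = -6
  a_4 = 1·-6 + 1·-2 = -8
  a_5 = 1·-8 + 1·-6 = -14
  a_6 = 1·-14 + 1·-8 = -22
  a_7 = 1·-22 + 1·-14 = -36

1,1 ; -36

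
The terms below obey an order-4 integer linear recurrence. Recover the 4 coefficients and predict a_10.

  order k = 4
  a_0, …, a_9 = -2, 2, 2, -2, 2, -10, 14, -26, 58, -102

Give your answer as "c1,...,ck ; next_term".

  a_4 = -1·-2 + 1·2 + -2·2 + -1·-2 = 2
  a_5 = -1·2 + 1·-2 + -2·2 + -1·2 = -10
  a_6 = -1·-10 + 1·2 + -2·-2 + -1·2 = 14
  a_7 = -1·14 + 1·-10 + -2·2 + -1·-2 = -26
  a_8 = -1·-26 + 1·14 + -2·-10 + -1·2 = 58
  a_9 = -1·58 + 1·-26 + -2·14 + -1·-10 = -102
  a_10 = -1·-102 + 1·58 + -2·-26 + -1·14 = 198

-1,1,-2,-1 ; 198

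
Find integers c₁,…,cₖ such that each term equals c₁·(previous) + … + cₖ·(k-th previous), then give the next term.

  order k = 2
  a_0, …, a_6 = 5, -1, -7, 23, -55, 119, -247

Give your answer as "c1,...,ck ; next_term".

-3,-2 ; 503

  a_2 = -3·-1 + -2·5 = -7
  a_3 = -3·-7 + -2·-1 = 23
  a_4 = -3·23 + -2·-7 = -55
  a_5 = -3·-55 + -2·23 = 119
  a_6 = -3·119 + -2·-55 = -247
  a_7 = -3·-247 + -2·119 = 503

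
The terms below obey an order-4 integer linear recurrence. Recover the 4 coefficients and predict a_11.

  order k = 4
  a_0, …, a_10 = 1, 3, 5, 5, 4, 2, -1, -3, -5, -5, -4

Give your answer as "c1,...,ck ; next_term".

  a_4 = 0·5 + 1·5 + 0·3 + -1·1 = 4
  a_5 = 0·4 + 1·5 + 0·5 + -1·3 = 2
  a_6 = 0·2 + 1·4 + 0·5 + -1·5 = -1
  a_7 = 0·-1 + 1·2 + 0·4 + -1·5 = -3
  a_8 = 0·-3 + 1·-1 + 0·2 + -1·4 = -5
  a_9 = 0·-5 + 1·-3 + 0·-1 + -1·2 = -5
  a_10 = 0·-5 + 1·-5 + 0·-3 + -1·-1 = -4
  a_11 = 0·-4 + 1·-5 + 0·-5 + -1·-3 = -2

0,1,0,-1 ; -2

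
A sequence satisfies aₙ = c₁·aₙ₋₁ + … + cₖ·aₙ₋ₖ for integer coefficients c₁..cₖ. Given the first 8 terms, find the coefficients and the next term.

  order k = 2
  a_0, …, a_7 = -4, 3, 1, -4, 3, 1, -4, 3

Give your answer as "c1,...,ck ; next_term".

-1,-1 ; 1

  a_2 = -1·3 + -1·-4 = 1
  a_3 = -1·1 + -1·3 = -4
  a_4 = -1·-4 + -1·1 = 3
  a_5 = -1·3 + -1·-4 = 1
  a_6 = -1·1 + -1·3 = -4
  a_7 = -1·-4 + -1·1 = 3
  a_8 = -1·3 + -1·-4 = 1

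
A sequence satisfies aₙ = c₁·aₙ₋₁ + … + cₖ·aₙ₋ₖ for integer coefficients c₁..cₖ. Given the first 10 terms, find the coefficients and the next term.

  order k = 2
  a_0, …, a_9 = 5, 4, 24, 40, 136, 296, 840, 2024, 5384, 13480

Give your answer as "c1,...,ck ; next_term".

  a_2 = 1·4 + 4·5 = 24
  a_3 = 1·24 + 4·4 = 40
  a_4 = 1·40 + 4·24 = 136
  a_5 = 1·136 + 4·40 = 296
  a_6 = 1·296 + 4·136 = 840
  a_7 = 1·840 + 4·296 = 2024
  a_8 = 1·2024 + 4·840 = 5384
  a_9 = 1·5384 + 4·2024 = 13480
  a_10 = 1·13480 + 4·5384 = 35016

1,4 ; 35016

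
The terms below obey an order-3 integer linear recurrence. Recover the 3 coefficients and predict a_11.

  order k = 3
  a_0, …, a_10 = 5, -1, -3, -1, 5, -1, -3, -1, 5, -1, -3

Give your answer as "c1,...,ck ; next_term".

  a_3 = -1·-3 + -1·-1 + -1·5 = -1
  a_4 = -1·-1 + -1·-3 + -1·-1 = 5
  a_5 = -1·5 + -1·-1 + -1·-3 = -1
  a_6 = -1·-1 + -1·5 + -1·-1 = -3
  a_7 = -1·-3 + -1·-1 + -1·5 = -1
  a_8 = -1·-1 + -1·-3 + -1·-1 = 5
  a_9 = -1·5 + -1·-1 + -1·-3 = -1
  a_10 = -1·-1 + -1·5 + -1·-1 = -3
  a_11 = -1·-3 + -1·-1 + -1·5 = -1

-1,-1,-1 ; -1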